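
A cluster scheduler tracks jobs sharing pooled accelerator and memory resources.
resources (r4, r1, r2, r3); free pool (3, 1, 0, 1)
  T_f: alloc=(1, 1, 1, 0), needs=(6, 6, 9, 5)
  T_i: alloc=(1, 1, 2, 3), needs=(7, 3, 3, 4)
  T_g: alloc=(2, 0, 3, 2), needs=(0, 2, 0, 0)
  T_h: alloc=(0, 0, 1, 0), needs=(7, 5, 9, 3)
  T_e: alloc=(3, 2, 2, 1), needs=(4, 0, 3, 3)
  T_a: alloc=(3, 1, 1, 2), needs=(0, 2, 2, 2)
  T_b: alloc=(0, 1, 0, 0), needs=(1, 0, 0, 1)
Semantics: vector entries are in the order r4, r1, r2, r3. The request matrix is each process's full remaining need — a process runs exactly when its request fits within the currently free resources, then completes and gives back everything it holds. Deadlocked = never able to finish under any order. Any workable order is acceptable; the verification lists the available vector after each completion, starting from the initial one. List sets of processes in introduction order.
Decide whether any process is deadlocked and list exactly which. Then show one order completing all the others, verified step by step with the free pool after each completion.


Deadlocked set: T_f and T_h.
Key observation: even finishing T_b, T_g, T_a, T_i, T_e leaves just (12, 6, 8, 9) free — too little r2 for any of the remaining processes.
A valid finishing order for the others: T_b, T_g, T_a, T_i, T_e. Check, step by step:
  pool = (3, 1, 0, 1)
  T_b: need (1, 0, 0, 1) fits (3, 1, 0, 1); releases (0, 1, 0, 0), pool now (3, 2, 0, 1)
  T_g: need (0, 2, 0, 0) fits (3, 2, 0, 1); releases (2, 0, 3, 2), pool now (5, 2, 3, 3)
  T_a: need (0, 2, 2, 2) fits (5, 2, 3, 3); releases (3, 1, 1, 2), pool now (8, 3, 4, 5)
  T_i: need (7, 3, 3, 4) fits (8, 3, 4, 5); releases (1, 1, 2, 3), pool now (9, 4, 6, 8)
  T_e: need (4, 0, 3, 3) fits (9, 4, 6, 8); releases (3, 2, 2, 1), pool now (12, 6, 8, 9)
None of the blocked processes ever fits:
  T_f cannot run: need (6, 6, 9, 5) vs free (12, 6, 8, 9) (insufficient r2)
  T_h cannot run: need (7, 5, 9, 3) vs free (12, 6, 8, 9) (insufficient r2)


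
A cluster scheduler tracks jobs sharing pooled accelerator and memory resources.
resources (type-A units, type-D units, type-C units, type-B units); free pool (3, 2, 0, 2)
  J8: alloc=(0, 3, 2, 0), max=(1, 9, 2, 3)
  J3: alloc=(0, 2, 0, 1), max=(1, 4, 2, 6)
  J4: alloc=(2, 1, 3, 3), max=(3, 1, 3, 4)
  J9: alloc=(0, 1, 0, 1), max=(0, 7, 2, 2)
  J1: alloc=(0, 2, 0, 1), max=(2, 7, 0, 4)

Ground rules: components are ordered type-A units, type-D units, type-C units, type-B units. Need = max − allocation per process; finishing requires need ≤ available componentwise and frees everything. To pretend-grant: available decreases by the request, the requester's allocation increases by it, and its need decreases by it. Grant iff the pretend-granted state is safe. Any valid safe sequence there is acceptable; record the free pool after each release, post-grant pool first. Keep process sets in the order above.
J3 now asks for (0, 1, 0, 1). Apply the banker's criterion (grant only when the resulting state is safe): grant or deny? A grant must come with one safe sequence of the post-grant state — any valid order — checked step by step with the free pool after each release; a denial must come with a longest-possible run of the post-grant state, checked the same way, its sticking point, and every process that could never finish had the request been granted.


GRANT. The post-grant state is safe; one safe sequence: J4, J3, J1, J9, J8.
Key observation: granting shrinks the pool to (3, 1, 0, 1), yet J4 still fits and the chain goes through.
Step-by-step check of the post-grant state:
  pool = (3, 1, 0, 1)
  J4: need (1, 0, 0, 1) fits (3, 1, 0, 1); releases (2, 1, 3, 3), pool now (5, 2, 3, 4)
  J3: need (1, 1, 2, 4) fits (5, 2, 3, 4); releases (0, 3, 0, 2), pool now (5, 5, 3, 6)
  J1: need (2, 5, 0, 3) fits (5, 5, 3, 6); releases (0, 2, 0, 1), pool now (5, 7, 3, 7)
  J9: need (0, 6, 2, 1) fits (5, 7, 3, 7); releases (0, 1, 0, 1), pool now (5, 8, 3, 8)
  J8: need (1, 6, 0, 3) fits (5, 8, 3, 8); releases (0, 3, 2, 0), pool now (5, 11, 5, 8)


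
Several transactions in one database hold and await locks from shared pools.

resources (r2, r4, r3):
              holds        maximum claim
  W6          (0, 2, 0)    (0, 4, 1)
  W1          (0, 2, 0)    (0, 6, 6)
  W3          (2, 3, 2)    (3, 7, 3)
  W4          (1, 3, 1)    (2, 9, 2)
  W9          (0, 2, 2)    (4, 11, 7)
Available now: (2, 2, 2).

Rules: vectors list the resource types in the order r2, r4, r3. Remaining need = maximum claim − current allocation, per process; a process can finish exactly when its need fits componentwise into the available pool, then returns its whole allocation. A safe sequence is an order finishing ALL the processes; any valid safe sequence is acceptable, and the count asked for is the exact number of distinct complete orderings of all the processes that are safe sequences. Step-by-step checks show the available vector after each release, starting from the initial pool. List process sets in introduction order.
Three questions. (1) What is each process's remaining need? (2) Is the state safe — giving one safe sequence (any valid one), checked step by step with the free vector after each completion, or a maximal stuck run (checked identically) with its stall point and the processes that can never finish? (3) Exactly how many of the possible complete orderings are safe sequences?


(1) Need matrix, components ordered r2, r4, r3:
  W6: (0, 2, 1)
  W1: (0, 4, 6)
  W3: (1, 4, 1)
  W4: (1, 6, 1)
  W9: (4, 9, 5)
(2) The state is SAFE; one workable sequence: W6, W3, W4, W9, W1.
Key observation: at W6 the run first touches a limit — (0, 2, 1) against (2, 2, 2), exact on a resource it actually requests.
Walking it through:
  pool = (2, 2, 2)
  W6 needs (0, 2, 1) <= (2, 2, 2) -> finishes; pool += (0, 2, 0) = (2, 4, 2)
  W3 needs (1, 4, 1) <= (2, 4, 2) -> finishes; pool += (2, 3, 2) = (4, 7, 4)
  W4 needs (1, 6, 1) <= (4, 7, 4) -> finishes; pool += (1, 3, 1) = (5, 10, 5)
  W9 needs (4, 9, 5) <= (5, 10, 5) -> finishes; pool += (0, 2, 2) = (5, 12, 7)
  W1 needs (0, 4, 6) <= (5, 12, 7) -> finishes; pool += (0, 2, 0) = (5, 14, 7)
(3) Precisely 1 of the possible complete orderings is a safe sequence.


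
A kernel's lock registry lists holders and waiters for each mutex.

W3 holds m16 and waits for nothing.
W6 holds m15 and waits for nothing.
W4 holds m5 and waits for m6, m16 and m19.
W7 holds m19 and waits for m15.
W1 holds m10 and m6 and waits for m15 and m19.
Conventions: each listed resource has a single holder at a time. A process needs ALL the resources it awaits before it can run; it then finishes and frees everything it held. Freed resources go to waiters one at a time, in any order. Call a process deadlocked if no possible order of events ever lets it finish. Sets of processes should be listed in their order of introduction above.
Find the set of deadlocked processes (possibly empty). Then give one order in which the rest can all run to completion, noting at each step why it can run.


No process is deadlocked.
Key observation: there is no circular wait here — follow any chain and it reaches a process that is free to run now.
A valid finishing order for the others: W6, W7, W1, W3, W4.
Verifying each step:
  W6: no waits; runs immediately, freeing m15
  run W7 (all its waits — m15 — are resolved); releases m19
  run W1 (all its waits — m15 and m19 — are resolved); releases m10 and m6
  W3: no waits; runs immediately, freeing m16
  run W4 (all its waits — m6, m16 and m19 — are resolved); releases m5


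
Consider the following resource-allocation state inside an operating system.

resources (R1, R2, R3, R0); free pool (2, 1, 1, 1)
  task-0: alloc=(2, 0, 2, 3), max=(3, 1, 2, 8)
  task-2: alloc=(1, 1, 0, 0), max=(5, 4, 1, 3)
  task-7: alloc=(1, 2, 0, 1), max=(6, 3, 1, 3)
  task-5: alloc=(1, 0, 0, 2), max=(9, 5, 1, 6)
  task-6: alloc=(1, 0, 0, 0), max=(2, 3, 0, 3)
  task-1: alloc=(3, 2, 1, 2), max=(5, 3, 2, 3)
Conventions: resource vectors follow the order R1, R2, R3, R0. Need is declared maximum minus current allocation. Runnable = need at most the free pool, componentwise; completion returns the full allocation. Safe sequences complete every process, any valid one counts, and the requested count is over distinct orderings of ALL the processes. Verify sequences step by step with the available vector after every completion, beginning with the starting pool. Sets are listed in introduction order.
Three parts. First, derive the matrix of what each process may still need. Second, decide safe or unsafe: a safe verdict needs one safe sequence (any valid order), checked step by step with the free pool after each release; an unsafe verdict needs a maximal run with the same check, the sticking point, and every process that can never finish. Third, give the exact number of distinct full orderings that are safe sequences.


(1) Remaining need (order R1, R2, R3, R0):
  task-0: (1, 1, 0, 5)
  task-2: (4, 3, 1, 3)
  task-7: (5, 1, 1, 2)
  task-5: (8, 5, 1, 4)
  task-6: (1, 3, 0, 3)
  task-1: (2, 1, 1, 1)
(2) SAFE. One safe sequence: task-1, task-2, task-6, task-7, task-5, task-0.
Key observation: task-1 marks the first exact bind of the order: its need (2, 1, 1, 1) fits the free (2, 1, 1, 1) with zero slack on a requested resource.
Step-by-step check:
  pool = (2, 1, 1, 1)
  task-1: need (2, 1, 1, 1) fits (2, 1, 1, 1); releases (3, 2, 1, 2), pool now (5, 3, 2, 3)
  task-2: need (4, 3, 1, 3) fits (5, 3, 2, 3); releases (1, 1, 0, 0), pool now (6, 4, 2, 3)
  task-6: need (1, 3, 0, 3) fits (6, 4, 2, 3); releases (1, 0, 0, 0), pool now (7, 4, 2, 3)
  task-7: need (5, 1, 1, 2) fits (7, 4, 2, 3); releases (1, 2, 0, 1), pool now (8, 6, 2, 4)
  task-5: need (8, 5, 1, 4) fits (8, 6, 2, 4); releases (1, 0, 0, 2), pool now (9, 6, 2, 6)
  task-0: need (1, 1, 0, 5) fits (9, 6, 2, 6); releases (2, 0, 2, 3), pool now (11, 6, 4, 9)
(3) Exactly 6 of the possible complete orderings are safe sequences.


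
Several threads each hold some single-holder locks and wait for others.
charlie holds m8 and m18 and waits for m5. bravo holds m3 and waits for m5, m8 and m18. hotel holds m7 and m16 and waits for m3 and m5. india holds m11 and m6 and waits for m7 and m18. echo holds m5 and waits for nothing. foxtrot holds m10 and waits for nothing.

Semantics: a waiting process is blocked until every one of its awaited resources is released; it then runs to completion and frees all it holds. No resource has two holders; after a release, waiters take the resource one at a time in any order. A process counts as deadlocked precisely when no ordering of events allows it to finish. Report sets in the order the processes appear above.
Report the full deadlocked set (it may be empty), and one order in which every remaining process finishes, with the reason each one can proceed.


The deadlocked set is empty.
Key observation: the wait graph is acyclic; completion cascades from the unblocked processes through everyone else.
One completion order for the rest: echo, charlie, foxtrot, bravo, hotel, india.
Step-by-step check:
  run echo (it waits on nothing); releases m5
  charlie: everything it awaited (m5) is free; runs, freeing m8 and m18
  run foxtrot (it waits on nothing); releases m10
  bravo: everything it awaited (m5, m8 and m18) is free; runs, freeing m3
  hotel: everything it awaited (m3 and m5) is free; runs, freeing m7 and m16
  india: everything it awaited (m7 and m18) is free; runs, freeing m11 and m6


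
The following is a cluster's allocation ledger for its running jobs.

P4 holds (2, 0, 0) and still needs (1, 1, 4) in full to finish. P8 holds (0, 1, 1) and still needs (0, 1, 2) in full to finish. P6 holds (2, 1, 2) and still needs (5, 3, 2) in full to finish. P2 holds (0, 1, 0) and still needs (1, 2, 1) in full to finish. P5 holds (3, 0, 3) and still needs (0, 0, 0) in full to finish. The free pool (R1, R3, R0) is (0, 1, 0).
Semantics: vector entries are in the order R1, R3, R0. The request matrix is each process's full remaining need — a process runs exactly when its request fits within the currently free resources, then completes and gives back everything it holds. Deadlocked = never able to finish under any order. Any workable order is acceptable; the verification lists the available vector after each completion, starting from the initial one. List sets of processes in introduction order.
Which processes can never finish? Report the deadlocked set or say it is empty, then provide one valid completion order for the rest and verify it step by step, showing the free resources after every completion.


Nothing here is deadlocked.
Key observation: there is always a runnable process — P5 first — so the state unwinds completely.
A valid finishing order for the others: P5, P8, P2, P4, P6. Check, step by step:
  pool = (0, 1, 0)
  run P5 (needs (0, 0, 0), free (0, 1, 0)); after release of (3, 0, 3) the pool is (3, 1, 3)
  run P8 (needs (0, 1, 2), free (3, 1, 3)); after release of (0, 1, 1) the pool is (3, 2, 4)
  run P2 (needs (1, 2, 1), free (3, 2, 4)); after release of (0, 1, 0) the pool is (3, 3, 4)
  run P4 (needs (1, 1, 4), free (3, 3, 4)); after release of (2, 0, 0) the pool is (5, 3, 4)
  run P6 (needs (5, 3, 2), free (5, 3, 4)); after release of (2, 1, 2) the pool is (7, 4, 6)


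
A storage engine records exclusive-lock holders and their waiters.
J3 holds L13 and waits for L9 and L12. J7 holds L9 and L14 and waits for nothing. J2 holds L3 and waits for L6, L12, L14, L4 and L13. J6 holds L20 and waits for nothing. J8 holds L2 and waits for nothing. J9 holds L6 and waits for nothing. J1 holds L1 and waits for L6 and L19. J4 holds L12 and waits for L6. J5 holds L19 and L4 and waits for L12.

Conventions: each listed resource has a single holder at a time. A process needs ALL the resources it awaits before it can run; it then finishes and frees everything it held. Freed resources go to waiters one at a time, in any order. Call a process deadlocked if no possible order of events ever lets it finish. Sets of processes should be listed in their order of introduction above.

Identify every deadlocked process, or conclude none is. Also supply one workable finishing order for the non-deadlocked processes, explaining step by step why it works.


Nothing here is deadlocked.
Key observation: all waits point, directly or indirectly, at processes that can finish, so nothing is permanently blocked.
One completion order for the rest: J8, J9, J4, J7, J3, J5, J6, J2, J1.
Step-by-step check:
  J8 waits on nothing -> runs at once and releases L2
  J9 waits on nothing -> runs at once and releases L6
  J4 waits on L6 — all released -> runs and releases L12
  J7 waits on nothing -> runs at once and releases L9 and L14
  J3 waits on L9 and L12 — all released -> runs and releases L13
  J5 waits on L12 — all released -> runs and releases L19 and L4
  J6 waits on nothing -> runs at once and releases L20
  J2 waits on L6, L12, L14, L4 and L13 — all released -> runs and releases L3
  J1 waits on L6 and L19 — all released -> runs and releases L1


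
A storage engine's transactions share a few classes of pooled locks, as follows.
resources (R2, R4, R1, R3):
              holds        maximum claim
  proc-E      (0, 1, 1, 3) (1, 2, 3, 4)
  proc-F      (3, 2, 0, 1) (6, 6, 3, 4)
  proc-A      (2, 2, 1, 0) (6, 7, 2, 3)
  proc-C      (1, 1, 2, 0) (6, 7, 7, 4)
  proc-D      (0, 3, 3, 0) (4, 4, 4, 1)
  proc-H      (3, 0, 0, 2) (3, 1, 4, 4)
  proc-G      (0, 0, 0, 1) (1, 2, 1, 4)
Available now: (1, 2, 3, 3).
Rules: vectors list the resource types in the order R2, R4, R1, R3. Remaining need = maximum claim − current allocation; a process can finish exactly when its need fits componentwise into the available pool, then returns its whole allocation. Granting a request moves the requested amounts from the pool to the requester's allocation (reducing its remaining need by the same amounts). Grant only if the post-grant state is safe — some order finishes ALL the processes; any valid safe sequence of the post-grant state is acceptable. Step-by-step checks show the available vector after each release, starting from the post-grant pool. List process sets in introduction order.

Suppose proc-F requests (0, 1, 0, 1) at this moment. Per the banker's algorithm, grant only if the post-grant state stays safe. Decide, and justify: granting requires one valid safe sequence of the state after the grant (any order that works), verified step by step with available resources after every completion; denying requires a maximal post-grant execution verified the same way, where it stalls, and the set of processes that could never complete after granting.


GRANT. The post-grant state is safe; one safe sequence: proc-E, proc-H, proc-D, proc-A, proc-C, proc-G, proc-F.
Key observation: the transfer keeps a workable pool ((1, 1, 3, 2)); proc-E starts the safe sequence.
Verifying the post-grant state step by step:
  pool = (1, 1, 3, 2)
  proc-E needs (1, 1, 2, 1) <= (1, 1, 3, 2) -> finishes; pool += (0, 1, 1, 3) = (1, 2, 4, 5)
  proc-H needs (0, 1, 4, 2) <= (1, 2, 4, 5) -> finishes; pool += (3, 0, 0, 2) = (4, 2, 4, 7)
  proc-D needs (4, 1, 1, 1) <= (4, 2, 4, 7) -> finishes; pool += (0, 3, 3, 0) = (4, 5, 7, 7)
  proc-A needs (4, 5, 1, 3) <= (4, 5, 7, 7) -> finishes; pool += (2, 2, 1, 0) = (6, 7, 8, 7)
  proc-C needs (5, 6, 5, 4) <= (6, 7, 8, 7) -> finishes; pool += (1, 1, 2, 0) = (7, 8, 10, 7)
  proc-G needs (1, 2, 1, 3) <= (7, 8, 10, 7) -> finishes; pool += (0, 0, 0, 1) = (7, 8, 10, 8)
  proc-F needs (3, 3, 3, 2) <= (7, 8, 10, 8) -> finishes; pool += (3, 3, 0, 2) = (10, 11, 10, 10)


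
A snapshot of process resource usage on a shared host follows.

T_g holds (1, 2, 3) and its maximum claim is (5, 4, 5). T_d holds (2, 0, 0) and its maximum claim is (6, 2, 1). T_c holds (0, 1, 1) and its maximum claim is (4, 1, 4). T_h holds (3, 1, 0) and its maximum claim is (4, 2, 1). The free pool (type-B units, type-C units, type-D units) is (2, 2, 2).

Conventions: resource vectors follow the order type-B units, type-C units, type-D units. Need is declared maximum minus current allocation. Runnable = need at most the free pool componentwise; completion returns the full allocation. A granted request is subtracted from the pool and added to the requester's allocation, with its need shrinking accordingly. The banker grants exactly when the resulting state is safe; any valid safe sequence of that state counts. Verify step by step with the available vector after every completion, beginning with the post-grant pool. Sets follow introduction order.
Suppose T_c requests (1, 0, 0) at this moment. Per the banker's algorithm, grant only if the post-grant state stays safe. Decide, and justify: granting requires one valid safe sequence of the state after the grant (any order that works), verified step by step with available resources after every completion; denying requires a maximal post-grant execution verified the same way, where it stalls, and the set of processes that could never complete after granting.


GRANT. The post-grant state is safe; one safe sequence: T_h, T_d, T_g, T_c.
Key observation: granting shrinks the pool to (1, 2, 2), yet T_h still fits and the chain goes through.
Check on the post-grant state, step by step:
  pool = (1, 2, 2)
  run T_h (needs (1, 1, 1), free (1, 2, 2)); after release of (3, 1, 0) the pool is (4, 3, 2)
  run T_d (needs (4, 2, 1), free (4, 3, 2)); after release of (2, 0, 0) the pool is (6, 3, 2)
  run T_g (needs (4, 2, 2), free (6, 3, 2)); after release of (1, 2, 3) the pool is (7, 5, 5)
  run T_c (needs (3, 0, 3), free (7, 5, 5)); after release of (1, 1, 1) the pool is (8, 6, 6)


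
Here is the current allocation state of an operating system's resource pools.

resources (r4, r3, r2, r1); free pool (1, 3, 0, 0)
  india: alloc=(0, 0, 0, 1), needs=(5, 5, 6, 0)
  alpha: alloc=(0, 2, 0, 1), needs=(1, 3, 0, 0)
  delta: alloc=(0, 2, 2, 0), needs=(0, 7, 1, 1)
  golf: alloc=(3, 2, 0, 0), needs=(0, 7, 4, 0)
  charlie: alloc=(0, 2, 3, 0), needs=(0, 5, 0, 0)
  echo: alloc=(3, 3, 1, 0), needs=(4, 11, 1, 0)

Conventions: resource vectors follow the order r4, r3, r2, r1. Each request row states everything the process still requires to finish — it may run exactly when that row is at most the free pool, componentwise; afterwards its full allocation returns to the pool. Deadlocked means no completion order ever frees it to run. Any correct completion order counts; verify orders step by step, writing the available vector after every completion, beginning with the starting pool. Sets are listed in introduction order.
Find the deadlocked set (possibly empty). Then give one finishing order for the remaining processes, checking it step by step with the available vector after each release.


Nothing here is deadlocked.
Key observation: alpha leads a chain of completions in which each release enables another process.
The rest can finish in the order alpha, charlie, delta, golf, echo, india. Verifying each step:
  pool = (1, 3, 0, 0)
  alpha needs (1, 3, 0, 0) <= (1, 3, 0, 0) -> finishes; pool += (0, 2, 0, 1) = (1, 5, 0, 1)
  charlie needs (0, 5, 0, 0) <= (1, 5, 0, 1) -> finishes; pool += (0, 2, 3, 0) = (1, 7, 3, 1)
  delta needs (0, 7, 1, 1) <= (1, 7, 3, 1) -> finishes; pool += (0, 2, 2, 0) = (1, 9, 5, 1)
  golf needs (0, 7, 4, 0) <= (1, 9, 5, 1) -> finishes; pool += (3, 2, 0, 0) = (4, 11, 5, 1)
  echo needs (4, 11, 1, 0) <= (4, 11, 5, 1) -> finishes; pool += (3, 3, 1, 0) = (7, 14, 6, 1)
  india needs (5, 5, 6, 0) <= (7, 14, 6, 1) -> finishes; pool += (0, 0, 0, 1) = (7, 14, 6, 2)


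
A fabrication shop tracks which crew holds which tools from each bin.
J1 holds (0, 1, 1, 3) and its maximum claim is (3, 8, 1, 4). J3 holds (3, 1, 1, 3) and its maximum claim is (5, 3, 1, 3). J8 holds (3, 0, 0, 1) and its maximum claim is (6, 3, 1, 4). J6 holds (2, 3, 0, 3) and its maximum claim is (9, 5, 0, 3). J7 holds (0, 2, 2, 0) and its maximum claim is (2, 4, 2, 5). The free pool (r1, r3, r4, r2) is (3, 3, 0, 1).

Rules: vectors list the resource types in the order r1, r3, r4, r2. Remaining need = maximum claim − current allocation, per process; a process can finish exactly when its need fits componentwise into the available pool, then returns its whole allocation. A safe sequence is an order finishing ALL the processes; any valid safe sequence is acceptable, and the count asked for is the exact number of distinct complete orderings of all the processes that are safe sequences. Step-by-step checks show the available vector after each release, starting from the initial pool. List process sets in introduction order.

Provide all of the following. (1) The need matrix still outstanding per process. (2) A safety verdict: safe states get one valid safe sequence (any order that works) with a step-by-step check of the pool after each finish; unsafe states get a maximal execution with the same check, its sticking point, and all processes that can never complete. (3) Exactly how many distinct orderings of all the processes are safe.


(1) Remaining need (order r1, r3, r4, r2):
  J1: (3, 7, 0, 1)
  J3: (2, 2, 0, 0)
  J8: (3, 3, 1, 3)
  J6: (7, 2, 0, 0)
  J7: (2, 2, 0, 5)
(2) SAFE, for example via the order J3, J8, J6, J1, J7.
Key observation: at J8 the run first touches a limit — (3, 3, 1, 3) against (6, 4, 1, 4), exact on a resource it actually requests.
Check, step by step:
  pool = (3, 3, 0, 1)
  J3 needs (2, 2, 0, 0) <= (3, 3, 0, 1) -> finishes; pool += (3, 1, 1, 3) = (6, 4, 1, 4)
  J8 needs (3, 3, 1, 3) <= (6, 4, 1, 4) -> finishes; pool += (3, 0, 0, 1) = (9, 4, 1, 5)
  J6 needs (7, 2, 0, 0) <= (9, 4, 1, 5) -> finishes; pool += (2, 3, 0, 3) = (11, 7, 1, 8)
  J1 needs (3, 7, 0, 1) <= (11, 7, 1, 8) -> finishes; pool += (0, 1, 1, 3) = (11, 8, 2, 11)
  J7 needs (2, 2, 0, 5) <= (11, 8, 2, 11) -> finishes; pool += (0, 2, 2, 0) = (11, 10, 4, 11)
(3) Exactly 3 of the possible complete orderings are safe sequences.


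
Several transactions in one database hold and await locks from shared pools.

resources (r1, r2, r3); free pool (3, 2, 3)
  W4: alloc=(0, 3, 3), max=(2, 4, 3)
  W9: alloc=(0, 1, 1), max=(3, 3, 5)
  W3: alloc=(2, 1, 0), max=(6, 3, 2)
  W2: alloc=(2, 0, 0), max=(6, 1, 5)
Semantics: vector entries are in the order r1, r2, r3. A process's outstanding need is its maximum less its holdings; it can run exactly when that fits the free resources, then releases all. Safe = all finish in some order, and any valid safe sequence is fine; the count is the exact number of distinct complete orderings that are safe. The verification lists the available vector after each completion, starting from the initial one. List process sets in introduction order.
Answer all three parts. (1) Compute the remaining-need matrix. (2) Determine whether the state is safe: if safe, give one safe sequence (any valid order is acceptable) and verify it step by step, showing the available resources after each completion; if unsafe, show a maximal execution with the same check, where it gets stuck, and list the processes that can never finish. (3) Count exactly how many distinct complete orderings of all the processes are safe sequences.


(1) Remaining need (order r1, r2, r3):
  W4: (2, 1, 0)
  W9: (3, 2, 4)
  W3: (4, 2, 2)
  W2: (4, 1, 5)
(2) UNSAFE.
Key observation: W4, W9 can finish, but then (3, 6, 7) is all there is, and the blocked group's r1 demands exceed it.
The run W4, W9 cannot be extended any further. Verifying each step:
  pool = (3, 2, 3)
  W4: need (2, 1, 0) fits (3, 2, 3); releases (0, 3, 3), pool now (3, 5, 6)
  W9: need (3, 2, 4) fits (3, 5, 6); releases (0, 1, 1), pool now (3, 6, 7)
  blocked: W3 wants (4, 2, 2), pool (3, 6, 7) — not enough r1
  blocked: W2 wants (4, 1, 5), pool (3, 6, 7) — not enough r1
Never able to finish: W3 and W2.
(3) Precisely 0 of the possible complete orderings are safe sequences.


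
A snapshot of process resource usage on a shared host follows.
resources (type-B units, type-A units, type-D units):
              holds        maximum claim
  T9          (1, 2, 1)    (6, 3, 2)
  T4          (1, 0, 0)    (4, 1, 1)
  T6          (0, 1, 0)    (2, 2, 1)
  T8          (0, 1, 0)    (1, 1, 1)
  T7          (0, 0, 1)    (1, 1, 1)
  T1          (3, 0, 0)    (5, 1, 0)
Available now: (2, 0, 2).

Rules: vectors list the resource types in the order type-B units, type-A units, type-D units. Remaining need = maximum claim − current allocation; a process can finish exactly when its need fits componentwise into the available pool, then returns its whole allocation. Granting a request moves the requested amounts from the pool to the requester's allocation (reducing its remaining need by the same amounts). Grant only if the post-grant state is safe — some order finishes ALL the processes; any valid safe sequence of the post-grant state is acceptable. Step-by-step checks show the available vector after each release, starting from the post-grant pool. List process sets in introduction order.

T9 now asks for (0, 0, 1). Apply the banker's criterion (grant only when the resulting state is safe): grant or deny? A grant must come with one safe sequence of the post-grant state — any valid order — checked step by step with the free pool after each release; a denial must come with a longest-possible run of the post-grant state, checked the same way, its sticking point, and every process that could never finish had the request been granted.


GRANT: granting preserves safety; a valid post-grant sequence is T8, T1, T7, T6, T4, T9.
Key observation: the transfer keeps a workable pool ((2, 0, 1)); T8 starts the safe sequence.
Step-by-step check of the post-grant state:
  pool = (2, 0, 1)
  T8 needs (1, 0, 1) <= (2, 0, 1) -> finishes; pool += (0, 1, 0) = (2, 1, 1)
  T1 needs (2, 1, 0) <= (2, 1, 1) -> finishes; pool += (3, 0, 0) = (5, 1, 1)
  T7 needs (1, 1, 0) <= (5, 1, 1) -> finishes; pool += (0, 0, 1) = (5, 1, 2)
  T6 needs (2, 1, 1) <= (5, 1, 2) -> finishes; pool += (0, 1, 0) = (5, 2, 2)
  T4 needs (3, 1, 1) <= (5, 2, 2) -> finishes; pool += (1, 0, 0) = (6, 2, 2)
  T9 needs (5, 1, 0) <= (6, 2, 2) -> finishes; pool += (1, 2, 2) = (7, 4, 4)


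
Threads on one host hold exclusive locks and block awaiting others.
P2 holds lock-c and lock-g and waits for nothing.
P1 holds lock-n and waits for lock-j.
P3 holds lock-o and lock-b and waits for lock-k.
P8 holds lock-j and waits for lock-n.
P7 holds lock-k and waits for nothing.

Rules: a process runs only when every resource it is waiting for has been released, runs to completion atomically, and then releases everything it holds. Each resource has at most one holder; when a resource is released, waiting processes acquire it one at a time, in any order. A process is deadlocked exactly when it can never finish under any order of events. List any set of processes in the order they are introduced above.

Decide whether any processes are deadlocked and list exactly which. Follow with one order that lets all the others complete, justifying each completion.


The deadlocked set is P1 and P8.
Key observation: P1 -> P8 -> P1 is a circular wait — nothing in it can go first; no other process is dragged down with it.
A valid finishing order for the others: P7, P3, P2.
Walking it through:
  P7: no waits; runs immediately, freeing lock-k
  P3 waits on lock-k — all released -> runs and releases lock-o and lock-b
  P2: no waits; runs immediately, freeing lock-c and lock-g


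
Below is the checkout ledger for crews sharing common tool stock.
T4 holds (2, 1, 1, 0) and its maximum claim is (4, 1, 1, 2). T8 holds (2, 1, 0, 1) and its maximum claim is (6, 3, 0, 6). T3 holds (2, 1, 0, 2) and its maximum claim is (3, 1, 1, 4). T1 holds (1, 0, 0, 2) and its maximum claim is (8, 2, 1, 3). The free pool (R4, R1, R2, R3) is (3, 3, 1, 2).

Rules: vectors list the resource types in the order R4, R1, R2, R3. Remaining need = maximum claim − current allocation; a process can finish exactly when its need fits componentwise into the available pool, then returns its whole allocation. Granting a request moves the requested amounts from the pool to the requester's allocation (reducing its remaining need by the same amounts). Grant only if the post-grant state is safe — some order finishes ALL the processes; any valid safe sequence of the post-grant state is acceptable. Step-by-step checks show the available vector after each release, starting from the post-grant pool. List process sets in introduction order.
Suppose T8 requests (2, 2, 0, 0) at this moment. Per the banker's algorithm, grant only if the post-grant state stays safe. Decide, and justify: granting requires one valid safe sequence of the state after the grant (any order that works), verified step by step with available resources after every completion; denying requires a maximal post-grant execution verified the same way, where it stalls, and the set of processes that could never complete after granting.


DENY: after the grant no complete ordering would exist.
Key observation: after T3, T4 the pool peaks at (5, 3, 2, 4), and each blocked process is short somewhere: T8 on R3; T1 on R4.
On the post-grant state, T3, T4 is a maximal run — nothing extends it. Verifying each step:
  pool = (1, 1, 1, 2)
  run T3 (needs (1, 0, 1, 2), free (1, 1, 1, 2)); after release of (2, 1, 0, 2) the pool is (3, 2, 1, 4)
  run T4 (needs (2, 0, 0, 2), free (3, 2, 1, 4)); after release of (2, 1, 1, 0) the pool is (5, 3, 2, 4)
  blocked: T8 wants (2, 0, 0, 5), pool (5, 3, 2, 4) — not enough R3
  blocked: T1 wants (7, 2, 1, 1), pool (5, 3, 2, 4) — not enough R4
Processes that could never finish after the grant: T8 and T1.


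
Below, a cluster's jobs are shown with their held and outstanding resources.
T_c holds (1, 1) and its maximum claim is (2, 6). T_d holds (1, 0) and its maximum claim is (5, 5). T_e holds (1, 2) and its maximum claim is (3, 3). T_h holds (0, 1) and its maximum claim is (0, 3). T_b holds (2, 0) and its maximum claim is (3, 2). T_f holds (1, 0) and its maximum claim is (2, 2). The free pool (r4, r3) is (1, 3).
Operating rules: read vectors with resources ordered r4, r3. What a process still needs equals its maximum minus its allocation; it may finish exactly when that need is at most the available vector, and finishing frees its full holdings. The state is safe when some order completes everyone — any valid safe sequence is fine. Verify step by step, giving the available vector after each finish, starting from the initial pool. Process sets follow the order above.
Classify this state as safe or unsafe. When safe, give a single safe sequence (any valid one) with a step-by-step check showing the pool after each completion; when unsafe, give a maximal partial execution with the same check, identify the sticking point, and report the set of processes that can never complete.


SAFE — a valid safe sequence is T_b, T_f, T_e, T_h, T_d, T_c.
Key observation: reading the order forward, T_b is the first process whose need (1, 2) meets the free pool (1, 3) exactly on a resource it requests.
Check, step by step:
  pool = (1, 3)
  T_b: need (1, 2) fits (1, 3); releases (2, 0), pool now (3, 3)
  T_f: need (1, 2) fits (3, 3); releases (1, 0), pool now (4, 3)
  T_e: need (2, 1) fits (4, 3); releases (1, 2), pool now (5, 5)
  T_h: need (0, 2) fits (5, 5); releases (0, 1), pool now (5, 6)
  T_d: need (4, 5) fits (5, 6); releases (1, 0), pool now (6, 6)
  T_c: need (1, 5) fits (6, 6); releases (1, 1), pool now (7, 7)


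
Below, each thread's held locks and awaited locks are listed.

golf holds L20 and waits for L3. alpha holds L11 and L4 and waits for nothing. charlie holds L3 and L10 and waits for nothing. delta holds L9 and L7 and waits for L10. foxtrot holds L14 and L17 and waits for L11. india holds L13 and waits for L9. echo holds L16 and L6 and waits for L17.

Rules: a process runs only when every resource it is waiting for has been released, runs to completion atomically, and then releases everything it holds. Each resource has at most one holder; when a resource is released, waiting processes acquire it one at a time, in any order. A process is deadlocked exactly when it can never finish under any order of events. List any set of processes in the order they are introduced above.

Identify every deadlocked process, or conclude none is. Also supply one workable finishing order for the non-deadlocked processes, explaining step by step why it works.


The deadlocked set is empty.
Key observation: all waits point, directly or indirectly, at processes that can finish, so nothing is permanently blocked.
One completion order for the rest: alpha, charlie, foxtrot, echo, delta, india, golf.
Step-by-step check:
  alpha waits on nothing -> runs at once and releases L11 and L4
  charlie waits on nothing -> runs at once and releases L3 and L10
  foxtrot: everything it awaited (L11) is free; runs, freeing L14 and L17
  echo: everything it awaited (L17) is free; runs, freeing L16 and L6
  delta: everything it awaited (L10) is free; runs, freeing L9 and L7
  india: everything it awaited (L9) is free; runs, freeing L13
  golf: everything it awaited (L3) is free; runs, freeing L20


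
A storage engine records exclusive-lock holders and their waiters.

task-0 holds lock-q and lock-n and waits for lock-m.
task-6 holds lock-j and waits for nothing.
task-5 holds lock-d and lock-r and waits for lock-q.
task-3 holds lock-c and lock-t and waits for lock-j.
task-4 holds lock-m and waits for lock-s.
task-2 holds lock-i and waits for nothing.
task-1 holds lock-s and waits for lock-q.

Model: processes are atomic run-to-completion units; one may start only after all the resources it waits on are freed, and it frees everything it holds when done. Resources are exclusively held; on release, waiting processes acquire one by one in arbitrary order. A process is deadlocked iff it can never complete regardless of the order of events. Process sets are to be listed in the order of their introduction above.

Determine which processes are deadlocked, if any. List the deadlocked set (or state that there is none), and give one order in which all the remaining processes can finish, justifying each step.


Deadlocked set: task-0, task-5, task-4 and task-1.
Key observation: the knot is the closed ring of waits task-0 -> task-4 -> task-1 -> task-0; task-5 waits into the deadlock from upstream.
The rest can finish in the order task-2, task-6, task-3.
Walking it through:
  task-2: no waits; runs immediately, freeing lock-i
  task-6: no waits; runs immediately, freeing lock-j
  task-3 waits on lock-j — all released -> runs and releases lock-c and lock-t


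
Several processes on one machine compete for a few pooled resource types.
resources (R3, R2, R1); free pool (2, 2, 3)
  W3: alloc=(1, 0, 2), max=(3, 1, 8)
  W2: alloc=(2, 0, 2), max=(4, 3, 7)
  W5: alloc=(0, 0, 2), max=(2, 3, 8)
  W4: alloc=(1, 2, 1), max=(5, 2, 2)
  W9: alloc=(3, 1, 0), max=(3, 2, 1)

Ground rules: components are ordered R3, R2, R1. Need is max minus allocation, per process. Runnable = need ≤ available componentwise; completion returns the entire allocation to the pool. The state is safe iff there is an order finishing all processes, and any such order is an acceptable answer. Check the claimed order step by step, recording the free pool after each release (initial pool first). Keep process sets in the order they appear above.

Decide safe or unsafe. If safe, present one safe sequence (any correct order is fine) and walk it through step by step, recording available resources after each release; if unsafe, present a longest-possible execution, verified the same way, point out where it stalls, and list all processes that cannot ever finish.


UNSAFE.
Key observation: the pool after W9, W4 is (6, 5, 4); every surviving request exceeds it in R1, so progress ends there.
The run W9, W4 cannot be extended any further. Verifying each step:
  pool = (2, 2, 3)
  run W9 (needs (0, 1, 1), free (2, 2, 3)); after release of (3, 1, 0) the pool is (5, 3, 3)
  run W4 (needs (4, 0, 1), free (5, 3, 3)); after release of (1, 2, 1) the pool is (6, 5, 4)
  W3 cannot run: need (2, 1, 6) vs free (6, 5, 4) (insufficient R1)
  W2 cannot run: need (2, 3, 5) vs free (6, 5, 4) (insufficient R1)
  W5 cannot run: need (2, 3, 6) vs free (6, 5, 4) (insufficient R1)
Processes that can never finish: W3, W2 and W5.


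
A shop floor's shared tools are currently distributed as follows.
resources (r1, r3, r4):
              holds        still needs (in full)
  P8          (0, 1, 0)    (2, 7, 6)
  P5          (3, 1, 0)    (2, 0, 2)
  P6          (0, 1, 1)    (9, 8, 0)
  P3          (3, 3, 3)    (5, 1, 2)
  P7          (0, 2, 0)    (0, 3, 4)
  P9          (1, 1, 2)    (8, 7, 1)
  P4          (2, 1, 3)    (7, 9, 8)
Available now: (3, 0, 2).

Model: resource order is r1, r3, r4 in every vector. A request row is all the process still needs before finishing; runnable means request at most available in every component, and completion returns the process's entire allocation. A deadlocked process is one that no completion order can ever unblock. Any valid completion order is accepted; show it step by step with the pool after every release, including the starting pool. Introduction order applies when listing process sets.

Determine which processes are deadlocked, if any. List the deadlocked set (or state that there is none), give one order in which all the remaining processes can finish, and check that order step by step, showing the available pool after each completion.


Deadlocked: P8, P6, P9 and P4.
Key observation: even finishing P5, P3, P7 leaves just (9, 6, 5) free — too little r3 for any of the remaining processes.
The rest can finish in the order P5, P3, P7. Check, step by step:
  pool = (3, 0, 2)
  P5 needs (2, 0, 2) <= (3, 0, 2) -> finishes; pool += (3, 1, 0) = (6, 1, 2)
  P3 needs (5, 1, 2) <= (6, 1, 2) -> finishes; pool += (3, 3, 3) = (9, 4, 5)
  P7 needs (0, 3, 4) <= (9, 4, 5) -> finishes; pool += (0, 2, 0) = (9, 6, 5)
The blocked processes can never fit:
  P8 still needs (2, 7, 6) but only (9, 6, 5) is free — short on r3 and r4
  P6 still needs (9, 8, 0) but only (9, 6, 5) is free — short on r3
  P9 still needs (8, 7, 1) but only (9, 6, 5) is free — short on r3
  P4 still needs (7, 9, 8) but only (9, 6, 5) is free — short on r3 and r4


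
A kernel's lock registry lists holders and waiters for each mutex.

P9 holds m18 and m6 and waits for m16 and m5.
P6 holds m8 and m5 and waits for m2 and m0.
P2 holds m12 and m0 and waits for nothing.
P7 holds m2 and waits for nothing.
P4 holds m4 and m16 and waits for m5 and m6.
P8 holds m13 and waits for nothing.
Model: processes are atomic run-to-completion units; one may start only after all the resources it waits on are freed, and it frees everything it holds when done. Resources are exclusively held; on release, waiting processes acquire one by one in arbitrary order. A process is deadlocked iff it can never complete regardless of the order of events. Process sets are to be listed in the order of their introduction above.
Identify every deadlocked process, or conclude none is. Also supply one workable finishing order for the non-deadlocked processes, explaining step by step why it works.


Deadlocked set: P9 and P4.
Key observation: nobody on the ring P9 -> P4 -> P9 can start until another member finishes, which never happens; no other process is dragged down with it.
The rest can finish in the order P2, P8, P7, P6.
Check, step by step:
  run P2 (it waits on nothing); releases m12 and m0
  run P8 (it waits on nothing); releases m13
  run P7 (it waits on nothing); releases m2
  P6 waits on m2 and m0 — all released -> runs and releases m8 and m5
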